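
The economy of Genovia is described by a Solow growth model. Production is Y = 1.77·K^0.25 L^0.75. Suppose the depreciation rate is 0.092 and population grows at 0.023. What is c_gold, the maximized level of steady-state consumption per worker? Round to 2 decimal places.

Break-even investment rate: n + δ = 0.023 + 0.092 = 0.115.
Setting f'(k) = n+δ gives 0.25·1.77·k^(0.25−1) = 0.115, hence k_gold = (0.25·1.77/0.115)^(1/0.75) ≈ 6.0296.
y_gold = 1.77·6.0296^0.25 ≈ 2.7736.
c_gold = y_gold − (n+δ)·k_gold = 2.7736 − 0.115·6.0296 ≈ 2.0802.

c_gold ≈ 2.08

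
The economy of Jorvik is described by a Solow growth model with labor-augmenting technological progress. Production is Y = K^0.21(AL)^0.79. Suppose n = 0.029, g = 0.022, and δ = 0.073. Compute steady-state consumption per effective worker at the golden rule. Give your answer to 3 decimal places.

The effective depreciation rate is n + g + δ = 0.029 + 0.022 + 0.073 = 0.124.
At the golden rule the marginal product of capital equals n+g+δ: 0.21·k^(0.21−1) = 0.124. Solving, k_gold = (0.21/0.124)^(1/0.79) ≈ 1.9481.
y_gold = 1.9481^0.21 ≈ 1.1503.
c_gold = y_gold − (n+g+δ)·k_gold = 1.1503 − 0.124·1.9481 ≈ 0.9088.

c_gold ≈ 0.909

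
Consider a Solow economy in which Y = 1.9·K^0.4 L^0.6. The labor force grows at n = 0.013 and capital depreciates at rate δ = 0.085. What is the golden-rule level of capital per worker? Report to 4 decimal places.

Break-even investment rate: n + δ = 0.013 + 0.085 = 0.098.
Maximizing c = f(k) − (n+δ)·k gives f'(k) = n+δ, i.e. 0.4·1.9·k^(0.4−1) = 0.098, so k_gold = (0.4·1.9/0.098)^(1/0.6) ≈ 30.3841.

k_gold ≈ 30.3841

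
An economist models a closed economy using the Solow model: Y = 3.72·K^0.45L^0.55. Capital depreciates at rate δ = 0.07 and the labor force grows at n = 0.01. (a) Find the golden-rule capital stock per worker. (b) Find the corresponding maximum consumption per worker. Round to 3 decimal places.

(a) k_gold ≈ 251.889; (b) c_gold ≈ 24.629

Capital per worker breaks even when investment replaces (n + δ)·k; here n + δ = 0.08.
At the golden rule the marginal product of capital equals n+δ: 0.45·3.72·k^(0.45−1) = 0.08. Solving, k_gold = (0.45·3.72/0.08)^(1/0.55) ≈ 251.8894.
y_gold = 3.72·251.8894^0.45 ≈ 44.7803; c_gold = y_gold − 0.08·k_gold ≈ 24.6292.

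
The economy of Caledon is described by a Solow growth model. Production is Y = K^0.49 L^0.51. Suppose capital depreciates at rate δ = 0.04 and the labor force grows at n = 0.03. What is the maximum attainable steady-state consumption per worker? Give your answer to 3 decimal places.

c_gold ≈ 3.308

Capital per worker breaks even when investment replaces (n + δ)·k; here n + δ = 0.07.
Golden rule sets MPK = n+δ: 0.49·k^(0.49−1) = 0.07, so k_gold = (0.49/0.07)^(1/0.51) ≈ 45.3999.
y_gold = 45.3999^0.49 ≈ 6.4857.
c_gold = y_gold − (n+δ)·k_gold = 6.4857 − 0.07·45.3999 ≈ 3.3077.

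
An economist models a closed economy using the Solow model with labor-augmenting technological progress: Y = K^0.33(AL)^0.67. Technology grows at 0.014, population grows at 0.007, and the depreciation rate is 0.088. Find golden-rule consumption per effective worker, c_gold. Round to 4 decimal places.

The effective depreciation rate is n + g + δ = 0.007 + 0.014 + 0.088 = 0.109.
Golden rule sets MPK = n+g+δ: 0.33·k^(0.33−1) = 0.109, so k_gold = (0.33/0.109)^(1/0.67) ≈ 5.2245.
y_gold = 5.2245^0.33 ≈ 1.7257.
c_gold = y_gold − (n+g+δ)·k_gold = 1.7257 − 0.109·5.2245 ≈ 1.1562.

c_gold ≈ 1.1562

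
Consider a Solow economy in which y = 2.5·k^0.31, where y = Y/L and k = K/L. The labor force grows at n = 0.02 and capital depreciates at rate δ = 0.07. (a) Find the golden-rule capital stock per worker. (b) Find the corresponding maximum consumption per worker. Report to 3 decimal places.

n + δ = 0.02 + 0.07 = 0.09.
At the golden rule the marginal product of capital equals n+δ: 0.31·2.5·k^(0.31−1) = 0.09. Solving, k_gold = (0.31·2.5/0.09)^(1/0.69) ≈ 22.6547.
y_gold = 2.5·22.6547^0.31 ≈ 6.5772; c_gold = y_gold − 0.09·k_gold ≈ 4.5382.

(a) k_gold ≈ 22.655; (b) c_gold ≈ 4.538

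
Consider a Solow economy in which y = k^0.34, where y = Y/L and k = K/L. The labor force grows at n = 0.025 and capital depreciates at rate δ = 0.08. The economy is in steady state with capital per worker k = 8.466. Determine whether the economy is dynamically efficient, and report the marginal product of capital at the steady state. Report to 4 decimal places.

dynamically inefficient; MPK ≈ 0.0830

n + δ = 0.025 + 0.08 = 0.105.
MPK = 0.34·k^(0.34−1) = 0.34·8.466^(-0.66) ≈ 0.0830.
MPK < 0.105, so the economy is dynamically inefficient (over-saving).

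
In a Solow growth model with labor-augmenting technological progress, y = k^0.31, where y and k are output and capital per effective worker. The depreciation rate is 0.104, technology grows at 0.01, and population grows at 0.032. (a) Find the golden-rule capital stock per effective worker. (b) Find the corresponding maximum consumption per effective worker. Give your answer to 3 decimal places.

n + g + δ = 0.032 + 0.01 + 0.104 = 0.146.
Golden rule sets MPK = n+g+δ: 0.31·k^(0.31−1) = 0.146, so k_gold = (0.31/0.146)^(1/0.69) ≈ 2.9780.
y_gold = 2.9780^0.31 ≈ 1.4025; c_gold = y_gold − 0.146·k_gold ≈ 0.9678.

(a) k_gold ≈ 2.978; (b) c_gold ≈ 0.968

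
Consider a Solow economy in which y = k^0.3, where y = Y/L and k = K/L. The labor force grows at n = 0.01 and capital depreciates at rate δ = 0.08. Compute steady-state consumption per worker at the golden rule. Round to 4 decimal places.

Capital per worker breaks even when investment replaces (n + δ)·k; here n + δ = 0.09.
Golden rule sets MPK = n+δ: 0.3·k^(0.3−1) = 0.09, so k_gold = (0.3/0.09)^(1/0.7) ≈ 5.5843.
y_gold = 5.5843^0.3 ≈ 1.6753.
c_gold = y_gold − (n+δ)·k_gold = 1.6753 − 0.09·5.5843 ≈ 1.1727.

c_gold ≈ 1.1727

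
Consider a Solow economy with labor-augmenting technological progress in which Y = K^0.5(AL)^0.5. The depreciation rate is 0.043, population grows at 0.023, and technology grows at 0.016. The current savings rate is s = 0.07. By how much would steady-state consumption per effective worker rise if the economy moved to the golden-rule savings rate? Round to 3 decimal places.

Δc ≈ 2.255

Capital per effective worker breaks even when investment replaces (n + g + δ)·k; here n + g + δ = 0.082.
Current steady state (s = 0.07): k* = (0.07/0.082)^(1/0.5) ≈ 0.7287, y* = 0.7287^0.5 ≈ 0.8537, c* = (1−0.07)·0.8537 ≈ 0.7939.
Setting f'(k) = n+g+δ gives 0.5·k^(0.5−1) = 0.082, hence k_gold = (0.5/0.082)^(1/0.5) ≈ 37.1802.
y_gold = 37.1802^0.5 ≈ 6.0976, c_gold = y_gold − 0.082·k_gold ≈ 3.0488.
Gain: Δc = 3.0488 − 0.7939 ≈ 2.2549.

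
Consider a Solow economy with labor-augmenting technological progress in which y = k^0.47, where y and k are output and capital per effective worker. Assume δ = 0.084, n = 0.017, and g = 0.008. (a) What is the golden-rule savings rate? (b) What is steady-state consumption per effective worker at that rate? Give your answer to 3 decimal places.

(a) s_gold = 0.470; (b) c_gold ≈ 1.937

Break-even investment rate: n + g + δ = 0.017 + 0.008 + 0.084 = 0.109.
For Cobb-Douglas, s_gold equals capital's share: s_gold = 0.47.
Maximizing c = f(k) − (n+g+δ)·k gives f'(k) = n+g+δ, i.e. 0.47·k^(0.47−1) = 0.109, so k_gold = (0.47/0.109)^(1/0.53) ≈ 15.7577.
y_gold = 15.7577^0.47 ≈ 3.6544; c_gold = (1−0.47)·y_gold ≈ 1.9369.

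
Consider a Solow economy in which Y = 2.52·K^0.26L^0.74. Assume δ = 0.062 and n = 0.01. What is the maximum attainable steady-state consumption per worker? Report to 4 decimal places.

c_gold ≈ 4.0513

n + δ = 0.01 + 0.062 = 0.072.
Setting f'(k) = n+δ gives 0.26·2.52·k^(0.26−1) = 0.072, hence k_gold = (0.26·2.52/0.072)^(1/0.74) ≈ 19.7698.
y_gold = 2.52·19.7698^0.26 ≈ 5.4747.
c_gold = y_gold − (n+δ)·k_gold = 5.4747 − 0.072·19.7698 ≈ 4.0513.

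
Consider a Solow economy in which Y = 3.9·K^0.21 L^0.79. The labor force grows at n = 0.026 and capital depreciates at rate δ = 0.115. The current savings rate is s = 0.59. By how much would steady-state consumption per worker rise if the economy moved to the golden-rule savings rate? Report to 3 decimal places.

Δc ≈ 1.559

The effective depreciation rate is n + δ = 0.026 + 0.115 = 0.141.
Current steady state (s = 0.59): k* = (0.59·3.9/0.141)^(1/0.79) ≈ 34.2815, y* = 3.9·34.2815^0.21 ≈ 8.1927, c* = (1−0.59)·8.1927 ≈ 3.3590.
At the golden rule the marginal product of capital equals n+δ: 0.21·3.9·k^(0.21−1) = 0.141. Solving, k_gold = (0.21·3.9/0.141)^(1/0.79) ≈ 9.2719.
y_gold = 3.9·9.2719^0.21 ≈ 6.2254, c_gold = y_gold − 0.141·k_gold ≈ 4.9181.
Gain: Δc = 4.9181 − 3.3590 ≈ 1.5591.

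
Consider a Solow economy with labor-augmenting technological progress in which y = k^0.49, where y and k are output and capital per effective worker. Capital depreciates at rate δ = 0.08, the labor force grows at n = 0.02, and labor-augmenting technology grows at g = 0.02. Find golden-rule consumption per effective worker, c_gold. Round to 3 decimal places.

c_gold ≈ 1.971

The effective depreciation rate is n + g + δ = 0.02 + 0.02 + 0.08 = 0.12.
Setting f'(k) = n+g+δ gives 0.49·k^(0.49−1) = 0.12, hence k_gold = (0.49/0.12)^(1/0.51) ≈ 15.7786.
y_gold = 15.7786^0.49 ≈ 3.8641.
c_gold = y_gold − (n+g+δ)·k_gold = 3.8641 − 0.12·15.7786 ≈ 1.9707.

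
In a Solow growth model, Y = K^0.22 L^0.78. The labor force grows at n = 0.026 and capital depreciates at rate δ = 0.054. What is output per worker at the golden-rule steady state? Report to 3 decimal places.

n + δ = 0.026 + 0.054 = 0.08.
At the golden rule the marginal product of capital equals n+δ: 0.22·k^(0.22−1) = 0.08. Solving, k_gold = (0.22/0.08)^(1/0.78) ≈ 3.6580.
Output: y_gold = k_gold^0.22 = 3.6580^0.22 ≈ 1.3302.

y_gold ≈ 1.330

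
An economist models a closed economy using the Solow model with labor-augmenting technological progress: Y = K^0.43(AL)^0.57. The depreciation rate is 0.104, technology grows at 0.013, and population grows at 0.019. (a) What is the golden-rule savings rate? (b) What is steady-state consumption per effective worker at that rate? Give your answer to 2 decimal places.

(a) s_gold = 0.43; (b) c_gold ≈ 1.36

The effective depreciation rate is n + g + δ = 0.019 + 0.013 + 0.104 = 0.136.
For Cobb-Douglas, s_gold equals capital's share: s_gold = 0.43.
Maximizing c = f(k) − (n+g+δ)·k gives f'(k) = n+g+δ, i.e. 0.43·k^(0.43−1) = 0.136, so k_gold = (0.43/0.136)^(1/0.57) ≈ 7.5348.
y_gold = 7.5348^0.43 ≈ 2.3831; c_gold = (1−0.43)·y_gold ≈ 1.3584.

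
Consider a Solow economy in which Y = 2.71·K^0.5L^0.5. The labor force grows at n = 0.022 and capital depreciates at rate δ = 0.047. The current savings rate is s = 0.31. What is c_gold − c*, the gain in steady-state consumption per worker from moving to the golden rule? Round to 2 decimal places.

Δc ≈ 3.84

Capital per worker breaks even when investment replaces (n + δ)·k; here n + δ = 0.069.
Current steady state (s = 0.31): k* = (0.31·2.71/0.069)^(1/0.5) ≈ 148.2394, y* = 2.71·148.2394^0.5 ≈ 32.9952, c* = (1−0.31)·32.9952 ≈ 22.7667.
At the golden rule the marginal product of capital equals n+δ: 0.5·2.71·k^(0.5−1) = 0.069. Solving, k_gold = (0.5·2.71/0.069)^(1/0.5) ≈ 385.6385.
y_gold = 2.71·385.6385^0.5 ≈ 53.2181, c_gold = y_gold − 0.069·k_gold ≈ 26.6091.
Gain: Δc = 26.6091 − 22.7667 ≈ 3.8423.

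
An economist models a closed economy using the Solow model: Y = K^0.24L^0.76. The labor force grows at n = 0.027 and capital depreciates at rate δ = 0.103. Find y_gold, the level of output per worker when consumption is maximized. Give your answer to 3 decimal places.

n + δ = 0.027 + 0.103 = 0.13.
Golden rule sets MPK = n+δ: 0.24·k^(0.24−1) = 0.13, so k_gold = (0.24/0.13)^(1/0.76) ≈ 2.2405.
Output: y_gold = k_gold^0.24 = 2.2405^0.24 ≈ 1.2136.

y_gold ≈ 1.214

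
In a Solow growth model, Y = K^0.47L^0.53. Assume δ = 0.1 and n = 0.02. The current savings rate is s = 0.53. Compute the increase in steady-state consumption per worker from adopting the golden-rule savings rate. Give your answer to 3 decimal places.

Capital per worker breaks even when investment replaces (n + δ)·k; here n + δ = 0.12.
Current steady state (s = 0.53): k* = (0.53/0.12)^(1/0.53) ≈ 16.4877, y* = 16.4877^0.47 ≈ 3.7331, c* = (1−0.53)·3.7331 ≈ 1.7545.
Setting f'(k) = n+δ gives 0.47·k^(0.47−1) = 0.12, hence k_gold = (0.47/0.12)^(1/0.53) ≈ 13.1435.
y_gold = 13.1435^0.47 ≈ 3.3558, c_gold = y_gold − 0.12·k_gold ≈ 1.7786.
Gain: Δc = 1.7786 − 1.7545 ≈ 0.0240.

Δc ≈ 0.024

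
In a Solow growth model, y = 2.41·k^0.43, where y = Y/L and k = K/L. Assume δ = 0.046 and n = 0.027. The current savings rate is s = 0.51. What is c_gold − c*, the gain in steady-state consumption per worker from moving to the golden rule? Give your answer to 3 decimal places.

Break-even investment rate: n + δ = 0.027 + 0.046 = 0.073.
Current steady state (s = 0.51): k* = (0.51·2.41/0.073)^(1/0.57) ≈ 141.6906, y* = 2.41·141.6906^0.43 ≈ 20.2812, c* = (1−0.51)·20.2812 ≈ 9.9378.
Setting f'(k) = n+δ gives 0.43·2.41·k^(0.43−1) = 0.073, hence k_gold = (0.43·2.41/0.073)^(1/0.57) ≈ 105.0359.
y_gold = 2.41·105.0359^0.43 ≈ 17.8317, c_gold = y_gold − 0.073·k_gold ≈ 10.1641.
Gain: Δc = 10.1641 − 9.9378 ≈ 0.2263.

Δc ≈ 0.226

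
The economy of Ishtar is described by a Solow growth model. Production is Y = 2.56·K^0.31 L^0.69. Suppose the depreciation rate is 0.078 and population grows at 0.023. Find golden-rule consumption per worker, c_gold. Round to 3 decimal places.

c_gold ≈ 4.460

Break-even investment rate: n + δ = 0.023 + 0.078 = 0.101.
Setting f'(k) = n+δ gives 0.31·2.56·k^(0.31−1) = 0.101, hence k_gold = (0.31·2.56/0.101)^(1/0.69) ≈ 19.8384.
y_gold = 2.56·19.8384^0.31 ≈ 6.4635.
c_gold = y_gold − (n+δ)·k_gold = 6.4635 − 0.101·19.8384 ≈ 4.4598.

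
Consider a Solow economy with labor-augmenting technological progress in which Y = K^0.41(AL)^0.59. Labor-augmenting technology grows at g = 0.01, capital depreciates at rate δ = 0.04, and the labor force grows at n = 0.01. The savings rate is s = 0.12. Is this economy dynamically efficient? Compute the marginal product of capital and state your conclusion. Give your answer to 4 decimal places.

The effective depreciation rate is n + g + δ = 0.01 + 0.01 + 0.04 = 0.06.
Steady-state k*: s·k^0.41 = 0.06·k gives k* = (0.12/0.06)^(1/0.59) ≈ 3.2376.
MPK = 0.41·3.2376^(-0.59) ≈ 0.2050.
MPK > n+g+δ = 0.06, so the economy is dynamically efficient (under-saving).

dynamically efficient; MPK ≈ 0.2050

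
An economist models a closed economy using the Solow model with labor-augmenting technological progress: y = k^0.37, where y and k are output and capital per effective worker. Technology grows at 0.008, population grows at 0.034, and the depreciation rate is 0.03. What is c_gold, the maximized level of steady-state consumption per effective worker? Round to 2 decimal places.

n + g + δ = 0.034 + 0.008 + 0.03 = 0.072.
Golden rule sets MPK = n+g+δ: 0.37·k^(0.37−1) = 0.072, so k_gold = (0.37/0.072)^(1/0.63) ≈ 13.4389.
y_gold = 13.4389^0.37 ≈ 2.6151.
c_gold = y_gold − (n+g+δ)·k_gold = 2.6151 − 0.072·13.4389 ≈ 1.6475.

c_gold ≈ 1.65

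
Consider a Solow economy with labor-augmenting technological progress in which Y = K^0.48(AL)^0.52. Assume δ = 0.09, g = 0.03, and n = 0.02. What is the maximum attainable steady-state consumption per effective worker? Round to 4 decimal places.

c_gold ≈ 1.6216

The effective depreciation rate is n + g + δ = 0.02 + 0.03 + 0.09 = 0.14.
Maximizing c = f(k) − (n+g+δ)·k gives f'(k) = n+g+δ, i.e. 0.48·k^(0.48−1) = 0.14, so k_gold = (0.48/0.14)^(1/0.52) ≈ 10.6921.
y_gold = 10.6921^0.48 ≈ 3.1185.
c_gold = y_gold − (n+g+δ)·k_gold = 3.1185 − 0.14·10.6921 ≈ 1.6216.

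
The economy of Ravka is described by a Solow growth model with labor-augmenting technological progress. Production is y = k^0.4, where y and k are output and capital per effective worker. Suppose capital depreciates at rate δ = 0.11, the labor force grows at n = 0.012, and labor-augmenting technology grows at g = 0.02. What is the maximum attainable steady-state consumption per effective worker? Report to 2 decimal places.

Break-even investment rate: n + g + δ = 0.012 + 0.02 + 0.11 = 0.142.
At the golden rule the marginal product of capital equals n+g+δ: 0.4·k^(0.4−1) = 0.142. Solving, k_gold = (0.4/0.142)^(1/0.6) ≈ 5.6185.
y_gold = 5.6185^0.4 ≈ 1.9946.
c_gold = y_gold − (n+g+δ)·k_gold = 1.9946 − 0.142·5.6185 ≈ 1.1967.

c_gold ≈ 1.20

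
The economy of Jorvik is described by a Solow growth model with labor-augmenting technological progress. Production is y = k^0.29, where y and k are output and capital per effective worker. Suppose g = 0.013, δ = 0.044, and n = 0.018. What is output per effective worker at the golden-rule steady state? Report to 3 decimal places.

y_gold ≈ 1.737

Capital per effective worker breaks even when investment replaces (n + g + δ)·k; here n + g + δ = 0.075.
Maximizing c = f(k) − (n+g+δ)·k gives f'(k) = n+g+δ, i.e. 0.29·k^(0.29−1) = 0.075, so k_gold = (0.29/0.075)^(1/0.71) ≈ 6.7179.
Output: y_gold = k_gold^0.29 = 6.7179^0.29 ≈ 1.7374.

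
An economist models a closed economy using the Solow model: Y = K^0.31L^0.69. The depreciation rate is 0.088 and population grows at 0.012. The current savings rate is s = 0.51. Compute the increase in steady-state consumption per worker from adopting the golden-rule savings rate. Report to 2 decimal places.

Δc ≈ 0.13

Capital per worker breaks even when investment replaces (n + δ)·k; here n + δ = 0.1.
Current steady state (s = 0.51): k* = (0.51/0.1)^(1/0.69) ≈ 10.6039, y* = 10.6039^0.31 ≈ 2.0792, c* = (1−0.51)·2.0792 ≈ 1.0188.
At the golden rule the marginal product of capital equals n+δ: 0.31·k^(0.31−1) = 0.1. Solving, k_gold = (0.31/0.1)^(1/0.69) ≈ 5.1537.
y_gold = 5.1537^0.31 ≈ 1.6625, c_gold = y_gold − 0.1·k_gold ≈ 1.1471.
Gain: Δc = 1.1471 − 1.0188 ≈ 0.1283.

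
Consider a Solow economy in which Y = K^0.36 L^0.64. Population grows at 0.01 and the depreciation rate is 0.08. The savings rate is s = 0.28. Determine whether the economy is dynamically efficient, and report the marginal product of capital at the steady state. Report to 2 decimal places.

n + δ = 0.01 + 0.08 = 0.09.
Steady-state k*: s·k^0.36 = 0.09·k gives k* = (0.28/0.09)^(1/0.64) ≈ 5.8909.
MPK = 0.36·5.8909^(-0.64) ≈ 0.1157.
MPK > n+δ = 0.09, so the economy is dynamically efficient (under-saving).

dynamically efficient; MPK ≈ 0.12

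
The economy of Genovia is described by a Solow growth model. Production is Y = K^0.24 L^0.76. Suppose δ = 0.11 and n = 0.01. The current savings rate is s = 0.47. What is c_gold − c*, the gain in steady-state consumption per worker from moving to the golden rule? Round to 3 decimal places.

Δc ≈ 0.130

Break-even investment rate: n + δ = 0.01 + 0.11 = 0.12.
Current steady state (s = 0.47): k* = (0.47/0.12)^(1/0.76) ≈ 6.0277, y* = 6.0277^0.24 ≈ 1.5390, c* = (1−0.47)·1.5390 ≈ 0.8157.
At the golden rule the marginal product of capital equals n+δ: 0.24·k^(0.24−1) = 0.12. Solving, k_gold = (0.24/0.12)^(1/0.76) ≈ 2.4894.
y_gold = 2.4894^0.24 ≈ 1.2447, c_gold = y_gold − 0.12·k_gold ≈ 0.9460.
Gain: Δc = 0.9460 − 0.8157 ≈ 0.1303.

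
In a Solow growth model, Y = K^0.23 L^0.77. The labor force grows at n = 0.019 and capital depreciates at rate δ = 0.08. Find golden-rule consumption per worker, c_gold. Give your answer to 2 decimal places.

Capital per worker breaks even when investment replaces (n + δ)·k; here n + δ = 0.099.
At the golden rule the marginal product of capital equals n+δ: 0.23·k^(0.23−1) = 0.099. Solving, k_gold = (0.23/0.099)^(1/0.77) ≈ 2.9884.
y_gold = 2.9884^0.23 ≈ 1.2863.
c_gold = y_gold − (n+δ)·k_gold = 1.2863 − 0.099·2.9884 ≈ 0.9905.

c_gold ≈ 0.99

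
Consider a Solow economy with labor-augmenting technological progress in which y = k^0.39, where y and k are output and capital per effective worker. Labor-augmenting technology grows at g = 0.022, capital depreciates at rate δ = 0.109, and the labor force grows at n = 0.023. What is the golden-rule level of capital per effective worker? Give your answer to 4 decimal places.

n + g + δ = 0.023 + 0.022 + 0.109 = 0.154.
Maximizing c = f(k) − (n+g+δ)·k gives f'(k) = n+g+δ, i.e. 0.39·k^(0.39−1) = 0.154, so k_gold = (0.39/0.154)^(1/0.61) ≈ 4.5872.

k_gold ≈ 4.5872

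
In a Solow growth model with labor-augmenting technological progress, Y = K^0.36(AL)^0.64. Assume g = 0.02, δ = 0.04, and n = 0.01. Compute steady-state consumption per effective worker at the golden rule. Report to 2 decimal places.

c_gold ≈ 1.61

Break-even investment rate: n + g + δ = 0.01 + 0.02 + 0.04 = 0.07.
Golden rule sets MPK = n+g+δ: 0.36·k^(0.36−1) = 0.07, so k_gold = (0.36/0.07)^(1/0.64) ≈ 12.9198.
y_gold = 12.9198^0.36 ≈ 2.5122.
c_gold = y_gold − (n+g+δ)·k_gold = 2.5122 − 0.07·12.9198 ≈ 1.6078.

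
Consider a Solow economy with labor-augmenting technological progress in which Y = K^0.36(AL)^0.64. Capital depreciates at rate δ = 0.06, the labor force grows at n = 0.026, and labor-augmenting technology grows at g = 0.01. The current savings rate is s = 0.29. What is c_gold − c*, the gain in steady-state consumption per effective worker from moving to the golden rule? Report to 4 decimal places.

Δc ≈ 0.0238

n + g + δ = 0.026 + 0.01 + 0.06 = 0.096.
Current steady state (s = 0.29): k* = (0.29/0.096)^(1/0.64) ≈ 5.6260, y* = 5.6260^0.36 ≈ 1.8624, c* = (1−0.29)·1.8624 ≈ 1.3223.
Maximizing c = f(k) − (n+g+δ)·k gives f'(k) = n+g+δ, i.e. 0.36·k^(0.36−1) = 0.096, so k_gold = (0.36/0.096)^(1/0.64) ≈ 7.8872.
y_gold = 7.8872^0.36 ≈ 2.1033, c_gold = y_gold − 0.096·k_gold ≈ 1.3461.
Gain: Δc = 1.3461 − 1.3223 ≈ 0.0238.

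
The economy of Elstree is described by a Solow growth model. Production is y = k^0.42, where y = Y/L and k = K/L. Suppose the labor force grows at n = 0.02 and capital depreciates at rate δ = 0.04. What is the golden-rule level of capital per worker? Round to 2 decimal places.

k_gold ≈ 28.65

Capital per worker breaks even when investment replaces (n + δ)·k; here n + δ = 0.06.
Maximizing c = f(k) − (n+δ)·k gives f'(k) = n+δ, i.e. 0.42·k^(0.42−1) = 0.06, so k_gold = (0.42/0.06)^(1/0.58) ≈ 28.6461.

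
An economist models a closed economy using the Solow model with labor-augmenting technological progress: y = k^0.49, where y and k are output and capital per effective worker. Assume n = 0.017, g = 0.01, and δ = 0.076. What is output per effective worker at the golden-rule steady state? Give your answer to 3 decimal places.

Break-even investment rate: n + g + δ = 0.017 + 0.01 + 0.076 = 0.103.
Golden rule sets MPK = n+g+δ: 0.49·k^(0.49−1) = 0.103, so k_gold = (0.49/0.103)^(1/0.51) ≈ 21.2890.
Output: y_gold = k_gold^0.49 = 21.2890^0.49 ≈ 4.4750.

y_gold ≈ 4.475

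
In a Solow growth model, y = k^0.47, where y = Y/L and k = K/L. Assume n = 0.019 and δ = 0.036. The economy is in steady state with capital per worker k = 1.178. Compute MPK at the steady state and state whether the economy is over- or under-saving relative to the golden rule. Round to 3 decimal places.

under-saving; MPK ≈ 0.431

The effective depreciation rate is n + δ = 0.019 + 0.036 = 0.055.
MPK = 0.47·k^(0.47−1) = 0.47·1.178^(-0.53) ≈ 0.4309.
MPK > 0.055, so the economy is dynamically efficient (under-saving).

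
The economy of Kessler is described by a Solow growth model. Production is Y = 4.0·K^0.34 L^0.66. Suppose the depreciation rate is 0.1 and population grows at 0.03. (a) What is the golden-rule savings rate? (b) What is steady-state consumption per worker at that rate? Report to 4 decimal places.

(a) s_gold = 0.3400; (b) c_gold ≈ 8.8481

The effective depreciation rate is n + δ = 0.03 + 0.1 = 0.13.
For Cobb-Douglas, s_gold equals capital's share: s_gold = 0.34.
Maximizing c = f(k) − (n+δ)·k gives f'(k) = n+δ, i.e. 0.34·4.0·k^(0.34−1) = 0.13, so k_gold = (0.34·4.0/0.13)^(1/0.66) ≈ 35.0624.
y_gold = 4.0·35.0624^0.34 ≈ 13.4062; c_gold = (1−0.34)·y_gold ≈ 8.8481.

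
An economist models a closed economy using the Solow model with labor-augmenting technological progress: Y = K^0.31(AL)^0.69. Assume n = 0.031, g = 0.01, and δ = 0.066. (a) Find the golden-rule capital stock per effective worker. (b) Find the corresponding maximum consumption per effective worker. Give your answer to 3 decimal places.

The effective depreciation rate is n + g + δ = 0.031 + 0.01 + 0.066 = 0.107.
At the golden rule the marginal product of capital equals n+g+δ: 0.31·k^(0.31−1) = 0.107. Solving, k_gold = (0.31/0.107)^(1/0.69) ≈ 4.6723.
y_gold = 4.6723^0.31 ≈ 1.6127; c_gold = y_gold − 0.107·k_gold ≈ 1.1128.

(a) k_gold ≈ 4.672; (b) c_gold ≈ 1.113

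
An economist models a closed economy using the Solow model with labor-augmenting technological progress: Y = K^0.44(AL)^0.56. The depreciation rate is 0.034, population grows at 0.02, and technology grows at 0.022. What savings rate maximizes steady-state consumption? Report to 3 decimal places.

s_gold = 0.440

Break-even investment rate: n + g + δ = 0.02 + 0.022 + 0.034 = 0.076.
At the golden rule MPK = n+g+δ, and in any Cobb-Douglas steady state s = (n+g+δ)·k/y = MPK·k/y = capital's share 0.44.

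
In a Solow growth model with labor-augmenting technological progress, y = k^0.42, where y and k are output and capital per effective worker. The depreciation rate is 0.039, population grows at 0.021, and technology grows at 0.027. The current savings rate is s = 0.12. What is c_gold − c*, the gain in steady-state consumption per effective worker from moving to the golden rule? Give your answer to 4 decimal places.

Δc ≈ 0.7029

n + g + δ = 0.021 + 0.027 + 0.039 = 0.087.
Current steady state (s = 0.12): k* = (0.12/0.087)^(1/0.58) ≈ 1.7410, y* = 1.7410^0.42 ≈ 1.2622, c* = (1−0.12)·1.2622 ≈ 1.1108.
Maximizing c = f(k) − (n+g+δ)·k gives f'(k) = n+g+δ, i.e. 0.42·k^(0.42−1) = 0.087, so k_gold = (0.42/0.087)^(1/0.58) ≈ 15.0954.
y_gold = 15.0954^0.42 ≈ 3.1269, c_gold = y_gold − 0.087·k_gold ≈ 1.8136.
Gain: Δc = 1.8136 − 1.1108 ≈ 0.7029.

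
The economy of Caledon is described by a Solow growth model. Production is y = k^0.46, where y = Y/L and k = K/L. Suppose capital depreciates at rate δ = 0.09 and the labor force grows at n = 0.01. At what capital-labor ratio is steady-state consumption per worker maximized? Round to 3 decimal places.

k_gold ≈ 16.878

Break-even investment rate: n + δ = 0.01 + 0.09 = 0.1.
Setting f'(k) = n+δ gives 0.46·k^(0.46−1) = 0.1, hence k_gold = (0.46/0.1)^(1/0.54) ≈ 16.8783.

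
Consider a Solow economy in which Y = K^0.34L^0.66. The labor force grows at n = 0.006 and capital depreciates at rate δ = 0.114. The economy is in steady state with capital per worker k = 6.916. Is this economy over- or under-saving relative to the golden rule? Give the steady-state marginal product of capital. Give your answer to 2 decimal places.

over-saving; MPK ≈ 0.09

Capital per worker breaks even when investment replaces (n + δ)·k; here n + δ = 0.12.
MPK = 0.34·k^(0.34−1) = 0.34·6.916^(-0.66) ≈ 0.0949.
MPK < 0.12, so the economy is dynamically inefficient (over-saving).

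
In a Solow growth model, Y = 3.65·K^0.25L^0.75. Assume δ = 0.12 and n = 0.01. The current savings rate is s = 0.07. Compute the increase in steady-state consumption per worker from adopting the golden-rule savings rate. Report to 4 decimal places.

Δc ≈ 0.9895

n + δ = 0.01 + 0.12 = 0.13.
Current steady state (s = 0.07): k* = (0.07·3.65/0.13)^(1/0.75) ≈ 2.4619, y* = 3.65·2.4619^0.25 ≈ 4.5720, c* = (1−0.07)·4.5720 ≈ 4.2520.
Setting f'(k) = n+δ gives 0.25·3.65·k^(0.25−1) = 0.13, hence k_gold = (0.25·3.65/0.13)^(1/0.75) ≈ 13.4396.
y_gold = 3.65·13.4396^0.25 ≈ 6.9886, c_gold = y_gold − 0.13·k_gold ≈ 5.2414.
Gain: Δc = 5.2414 − 4.2520 ≈ 0.9895.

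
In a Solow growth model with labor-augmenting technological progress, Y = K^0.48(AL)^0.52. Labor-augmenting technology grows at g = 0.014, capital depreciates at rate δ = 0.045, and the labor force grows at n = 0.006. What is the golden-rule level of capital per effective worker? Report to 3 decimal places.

k_gold ≈ 46.759

n + g + δ = 0.006 + 0.014 + 0.045 = 0.065.
Maximizing c = f(k) − (n+g+δ)·k gives f'(k) = n+g+δ, i.e. 0.48·k^(0.48−1) = 0.065, so k_gold = (0.48/0.065)^(1/0.52) ≈ 46.7586.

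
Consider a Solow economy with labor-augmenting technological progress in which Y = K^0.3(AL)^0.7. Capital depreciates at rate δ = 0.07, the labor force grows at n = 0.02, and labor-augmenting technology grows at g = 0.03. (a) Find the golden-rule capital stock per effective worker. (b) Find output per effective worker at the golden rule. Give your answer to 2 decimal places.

(a) k_gold ≈ 3.70; (b) y_gold ≈ 1.48

Capital per effective worker breaks even when investment replaces (n + g + δ)·k; here n + g + δ = 0.12.
Setting f'(k) = n+g+δ gives 0.3·k^(0.3−1) = 0.12, hence k_gold = (0.3/0.12)^(1/0.7) ≈ 3.7024.
y_gold = 3.7024^0.3 ≈ 1.4810.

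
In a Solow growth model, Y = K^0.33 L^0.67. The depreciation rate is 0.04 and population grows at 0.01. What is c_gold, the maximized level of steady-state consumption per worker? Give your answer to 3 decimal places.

Break-even investment rate: n + δ = 0.01 + 0.04 = 0.05.
Maximizing c = f(k) − (n+δ)·k gives f'(k) = n+δ, i.e. 0.33·k^(0.33−1) = 0.05, so k_gold = (0.33/0.05)^(1/0.67) ≈ 16.7186.
y_gold = 16.7186^0.33 ≈ 2.5331.
c_gold = y_gold − (n+δ)·k_gold = 2.5331 − 0.05·16.7186 ≈ 1.6972.

c_gold ≈ 1.697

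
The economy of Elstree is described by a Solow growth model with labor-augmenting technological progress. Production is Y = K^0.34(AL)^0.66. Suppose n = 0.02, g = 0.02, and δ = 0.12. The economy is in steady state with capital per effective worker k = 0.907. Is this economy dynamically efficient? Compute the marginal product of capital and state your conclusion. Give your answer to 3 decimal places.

The effective depreciation rate is n + g + δ = 0.02 + 0.02 + 0.12 = 0.16.
MPK = 0.34·k^(0.34−1) = 0.34·0.907^(-0.66) ≈ 0.3626.
MPK > 0.16, so the economy is dynamically efficient (under-saving).

dynamically efficient; MPK ≈ 0.363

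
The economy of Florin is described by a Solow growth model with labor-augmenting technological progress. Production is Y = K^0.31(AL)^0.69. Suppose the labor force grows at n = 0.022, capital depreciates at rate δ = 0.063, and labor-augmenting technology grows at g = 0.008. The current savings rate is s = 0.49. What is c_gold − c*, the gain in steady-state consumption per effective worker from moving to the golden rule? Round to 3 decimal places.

The effective depreciation rate is n + g + δ = 0.022 + 0.008 + 0.063 = 0.093.
Current steady state (s = 0.49): k* = (0.49/0.093)^(1/0.69) ≈ 11.1163, y* = 11.1163^0.31 ≈ 2.1098, c* = (1−0.49)·2.1098 ≈ 1.0760.
Maximizing c = f(k) − (n+g+δ)·k gives f'(k) = n+g+δ, i.e. 0.31·k^(0.31−1) = 0.093, so k_gold = (0.31/0.093)^(1/0.69) ≈ 5.7253.
y_gold = 5.7253^0.31 ≈ 1.7176, c_gold = y_gold − 0.093·k_gold ≈ 1.1851.
Gain: Δc = 1.1851 − 1.0760 ≈ 0.1091.

Δc ≈ 0.109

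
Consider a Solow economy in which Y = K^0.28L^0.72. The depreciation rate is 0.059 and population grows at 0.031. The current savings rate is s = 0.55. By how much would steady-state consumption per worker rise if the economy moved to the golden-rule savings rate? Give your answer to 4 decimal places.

Capital per worker breaks even when investment replaces (n + δ)·k; here n + δ = 0.09.
Current steady state (s = 0.55): k* = (0.55/0.09)^(1/0.72) ≈ 12.3547, y* = 12.3547^0.28 ≈ 2.0217, c* = (1−0.55)·2.0217 ≈ 0.9098.
At the golden rule the marginal product of capital equals n+δ: 0.28·k^(0.28−1) = 0.09. Solving, k_gold = (0.28/0.09)^(1/0.72) ≈ 4.8373.
y_gold = 4.8373^0.28 ≈ 1.5549, c_gold = y_gold − 0.09·k_gold ≈ 1.1195.
Gain: Δc = 1.1195 − 0.9098 ≈ 0.2097.

Δc ≈ 0.2097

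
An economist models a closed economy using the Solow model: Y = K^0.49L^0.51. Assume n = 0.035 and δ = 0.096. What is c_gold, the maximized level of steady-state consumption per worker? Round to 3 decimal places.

Capital per worker breaks even when investment replaces (n + δ)·k; here n + δ = 0.131.
Golden rule sets MPK = n+δ: 0.49·k^(0.49−1) = 0.131, so k_gold = (0.49/0.131)^(1/0.51) ≈ 13.2856.
y_gold = 13.2856^0.49 ≈ 3.5519.
c_gold = y_gold − (n+δ)·k_gold = 3.5519 − 0.131·13.2856 ≈ 1.8115.

c_gold ≈ 1.811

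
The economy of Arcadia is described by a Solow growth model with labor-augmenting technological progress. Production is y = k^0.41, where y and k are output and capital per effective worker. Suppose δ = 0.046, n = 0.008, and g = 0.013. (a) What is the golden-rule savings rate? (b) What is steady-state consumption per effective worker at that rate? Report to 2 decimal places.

(a) s_gold = 0.41; (b) c_gold ≈ 2.08

n + g + δ = 0.008 + 0.013 + 0.046 = 0.067.
For Cobb-Douglas, s_gold equals capital's share: s_gold = 0.41.
Maximizing c = f(k) − (n+g+δ)·k gives f'(k) = n+g+δ, i.e. 0.41·k^(0.41−1) = 0.067, so k_gold = (0.41/0.067)^(1/0.59) ≈ 21.5479.
y_gold = 21.5479^0.41 ≈ 3.5212; c_gold = (1−0.41)·y_gold ≈ 2.0775.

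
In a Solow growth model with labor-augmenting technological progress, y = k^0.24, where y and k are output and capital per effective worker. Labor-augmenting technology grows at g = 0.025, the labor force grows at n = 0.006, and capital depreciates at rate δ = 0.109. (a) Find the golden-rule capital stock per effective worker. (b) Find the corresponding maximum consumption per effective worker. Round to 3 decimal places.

n + g + δ = 0.006 + 0.025 + 0.109 = 0.14.
Setting f'(k) = n+g+δ gives 0.24·k^(0.24−1) = 0.14, hence k_gold = (0.24/0.14)^(1/0.76) ≈ 2.0324.
y_gold = 2.0324^0.24 ≈ 1.1856; c_gold = y_gold − 0.14·k_gold ≈ 0.9010.

(a) k_gold ≈ 2.032; (b) c_gold ≈ 0.901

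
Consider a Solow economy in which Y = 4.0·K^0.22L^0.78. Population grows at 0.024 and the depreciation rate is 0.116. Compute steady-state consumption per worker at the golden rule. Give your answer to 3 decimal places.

n + δ = 0.024 + 0.116 = 0.14.
Maximizing c = f(k) − (n+δ)·k gives f'(k) = n+δ, i.e. 0.22·4.0·k^(0.22−1) = 0.14, so k_gold = (0.22·4.0/0.14)^(1/0.78) ≈ 10.5568.
y_gold = 4.0·10.5568^0.22 ≈ 6.7180.
c_gold = y_gold − (n+δ)·k_gold = 6.7180 − 0.14·10.5568 ≈ 5.2400.

c_gold ≈ 5.240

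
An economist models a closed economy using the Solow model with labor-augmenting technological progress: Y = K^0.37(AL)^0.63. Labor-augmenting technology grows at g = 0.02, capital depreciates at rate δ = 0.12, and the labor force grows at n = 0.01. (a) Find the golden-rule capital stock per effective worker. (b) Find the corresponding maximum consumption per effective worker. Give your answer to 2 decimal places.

The effective depreciation rate is n + g + δ = 0.01 + 0.02 + 0.12 = 0.15.
Setting f'(k) = n+g+δ gives 0.37·k^(0.37−1) = 0.15, hence k_gold = (0.37/0.15)^(1/0.63) ≈ 4.1918.
y_gold = 4.1918^0.37 ≈ 1.6994; c_gold = y_gold − 0.15·k_gold ≈ 1.0706.

(a) k_gold ≈ 4.19; (b) c_gold ≈ 1.07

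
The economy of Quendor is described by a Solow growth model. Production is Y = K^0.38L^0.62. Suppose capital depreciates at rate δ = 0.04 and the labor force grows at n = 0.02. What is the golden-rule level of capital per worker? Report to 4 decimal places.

n + δ = 0.02 + 0.04 = 0.06.
Golden rule sets MPK = n+δ: 0.38·k^(0.38−1) = 0.06, so k_gold = (0.38/0.06)^(1/0.62) ≈ 19.6316.

k_gold ≈ 19.6316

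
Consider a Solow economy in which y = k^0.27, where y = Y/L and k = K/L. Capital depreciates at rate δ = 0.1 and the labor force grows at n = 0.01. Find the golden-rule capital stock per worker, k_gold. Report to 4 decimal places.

k_gold ≈ 3.4214

Capital per worker breaks even when investment replaces (n + δ)·k; here n + δ = 0.11.
Setting f'(k) = n+δ gives 0.27·k^(0.27−1) = 0.11, hence k_gold = (0.27/0.11)^(1/0.73) ≈ 3.4214.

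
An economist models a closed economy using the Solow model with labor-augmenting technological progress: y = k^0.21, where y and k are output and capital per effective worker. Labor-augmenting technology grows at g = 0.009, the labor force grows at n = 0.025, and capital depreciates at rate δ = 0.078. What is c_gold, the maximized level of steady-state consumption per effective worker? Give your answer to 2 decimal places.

The effective depreciation rate is n + g + δ = 0.025 + 0.009 + 0.078 = 0.112.
Golden rule sets MPK = n+g+δ: 0.21·k^(0.21−1) = 0.112, so k_gold = (0.21/0.112)^(1/0.79) ≈ 2.2160.
y_gold = 2.2160^0.21 ≈ 1.1819.
c_gold = y_gold − (n+g+δ)·k_gold = 1.1819 − 0.112·2.2160 ≈ 0.9337.

c_gold ≈ 0.93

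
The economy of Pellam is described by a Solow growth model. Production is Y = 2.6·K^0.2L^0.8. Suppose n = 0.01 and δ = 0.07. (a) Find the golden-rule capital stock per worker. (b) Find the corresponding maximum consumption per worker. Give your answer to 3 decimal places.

(a) k_gold ≈ 10.379; (b) c_gold ≈ 3.321

Capital per worker breaks even when investment replaces (n + δ)·k; here n + δ = 0.08.
At the golden rule the marginal product of capital equals n+δ: 0.2·2.6·k^(0.2−1) = 0.08. Solving, k_gold = (0.2·2.6/0.08)^(1/0.8) ≈ 10.3787.
y_gold = 2.6·10.3787^0.2 ≈ 4.1515; c_gold = y_gold − 0.08·k_gold ≈ 3.3212.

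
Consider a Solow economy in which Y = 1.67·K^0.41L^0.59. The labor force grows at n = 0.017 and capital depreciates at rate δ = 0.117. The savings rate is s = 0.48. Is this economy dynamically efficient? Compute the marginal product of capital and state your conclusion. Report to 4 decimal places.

n + δ = 0.017 + 0.117 = 0.134.
Steady-state k*: s·A·k^0.41 = 0.134·k gives k* = (0.48·1.67/0.134)^(1/0.59) ≈ 20.7348.
MPK = 0.41·1.67·20.7348^(-0.59) ≈ 0.1145.
MPK < n+δ = 0.134, so the economy is dynamically inefficient (over-saving).

dynamically inefficient; MPK ≈ 0.1145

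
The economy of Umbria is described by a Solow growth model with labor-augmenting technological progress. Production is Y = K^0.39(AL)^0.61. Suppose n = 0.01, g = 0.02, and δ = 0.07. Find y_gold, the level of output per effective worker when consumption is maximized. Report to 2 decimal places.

y_gold ≈ 2.39

Capital per effective worker breaks even when investment replaces (n + g + δ)·k; here n + g + δ = 0.1.
Golden rule sets MPK = n+g+δ: 0.39·k^(0.39−1) = 0.1, so k_gold = (0.39/0.1)^(1/0.61) ≈ 9.3102.
Output: y_gold = k_gold^0.39 = 9.3102^0.39 ≈ 2.3872.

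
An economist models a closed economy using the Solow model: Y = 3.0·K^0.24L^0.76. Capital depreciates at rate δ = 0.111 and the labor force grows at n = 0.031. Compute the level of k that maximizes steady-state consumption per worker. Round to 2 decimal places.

Break-even investment rate: n + δ = 0.031 + 0.111 = 0.142.
Golden rule sets MPK = n+δ: 0.24·3.0·k^(0.24−1) = 0.142, so k_gold = (0.24·3.0/0.142)^(1/0.76) ≈ 8.4662.

k_gold ≈ 8.47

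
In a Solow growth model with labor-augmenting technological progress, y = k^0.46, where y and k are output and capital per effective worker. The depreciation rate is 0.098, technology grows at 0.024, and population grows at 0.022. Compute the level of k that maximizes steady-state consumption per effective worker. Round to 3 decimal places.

n + g + δ = 0.022 + 0.024 + 0.098 = 0.144.
Setting f'(k) = n+g+δ gives 0.46·k^(0.46−1) = 0.144, hence k_gold = (0.46/0.144)^(1/0.54) ≈ 8.5914.

k_gold ≈ 8.591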